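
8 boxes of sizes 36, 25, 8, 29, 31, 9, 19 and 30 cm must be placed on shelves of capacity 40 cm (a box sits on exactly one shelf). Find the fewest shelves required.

Total = 36 + 31 + 30 + 29 + 25 + 19 + 9 + 8 = 187 cm.
Lower bound: ⌈187/40⌉ = 5 shelves.
A packing using 6 shelves:
  shelf 1: 36 = 36
  shelf 2: 31 + 9 = 40
  shelf 3: 30 + 8 = 38
  shelf 4: 29 = 29
  shelf 5: 25 = 25
  shelf 6: 19 = 19
No arrangement into 5 shelves stays within capacity, so 6 is optimal.

6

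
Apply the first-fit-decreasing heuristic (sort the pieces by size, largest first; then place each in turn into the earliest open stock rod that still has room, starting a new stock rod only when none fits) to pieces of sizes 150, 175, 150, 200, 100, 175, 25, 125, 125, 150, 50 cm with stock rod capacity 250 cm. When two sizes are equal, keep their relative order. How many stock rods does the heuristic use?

Sorted descending: 200, 175, 175, 150, 150, 150, 125, 125, 100, 50, 25.
  200 → stock rod 1 (new)  [load 200/250]
  175 → stock rod 2 (new)  [load 175/250]
  175 → stock rod 3 (new)  [load 175/250]
  150 → stock rod 4 (new)  [load 150/250]
  150 → stock rod 5 (new)  [load 150/250]
  150 → stock rod 6 (new)  [load 150/250]
  125 → stock rod 7 (new)  [load 125/250]
  125 → stock rod 7  [load 250/250]
  100 → stock rod 4  [load 250/250]
  50 → stock rod 1  [load 250/250]
  25 → stock rod 2  [load 200/250]
7 stock rods opened.

7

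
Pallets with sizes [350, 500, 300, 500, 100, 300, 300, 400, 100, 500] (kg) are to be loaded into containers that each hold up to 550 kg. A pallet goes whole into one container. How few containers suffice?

8

Total = 500 + 500 + 500 + 400 + 350 + 300 + 300 + 300 + 100 + 100 = 3350 kg.
Lower bound: ⌈3350/550⌉ = 7 containers.
Also, 8 pallets each exceed 275 kg, and no two of those can share a container, so at least 8 containers are needed.
A packing using 8 containers:
  container 1: 500 = 500
  container 2: 500 = 500
  container 3: 500 = 500
  container 4: 400 + 100 = 500
  container 5: 350 + 100 = 450
  container 6: 300 = 300
  container 7: 300 = 300
  container 8: 300 = 300
This matches the lower bound, so 8 is optimal.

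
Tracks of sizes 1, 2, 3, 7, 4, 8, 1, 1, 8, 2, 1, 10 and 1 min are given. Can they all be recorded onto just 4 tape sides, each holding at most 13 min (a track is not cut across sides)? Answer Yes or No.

A valid assignment using 4 tape sides:
  side 1: 10 + 3 = 13
  side 2: 8 + 4 + 1 = 13
  side 3: 8 + 2 + 2 + 1 = 13
  side 4: 7 + 1 + 1 + 1 = 10
Every load is within 13 min, so 4 tape sides suffice.

Yes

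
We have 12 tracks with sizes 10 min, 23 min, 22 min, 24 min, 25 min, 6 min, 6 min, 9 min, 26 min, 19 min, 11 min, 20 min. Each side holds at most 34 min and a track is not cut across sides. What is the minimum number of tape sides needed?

Total = 26 + 25 + 24 + 23 + 22 + 20 + 19 + 11 + 10 + 9 + 6 + 6 = 201 min.
Lower bound: ⌈201/34⌉ = 6 tape sides.
Also, 7 tracks each exceed 17 min, and no two of those can share a side, so at least 7 tape sides are needed.
A packing using 7 tape sides:
  side 1: 26 + 6 = 32
  side 2: 25 + 9 = 34
  side 3: 24 + 10 = 34
  side 4: 23 + 11 = 34
  side 5: 22 + 6 = 28
  side 6: 20 = 20
  side 7: 19 = 19
This matches the lower bound, so 7 is optimal.

7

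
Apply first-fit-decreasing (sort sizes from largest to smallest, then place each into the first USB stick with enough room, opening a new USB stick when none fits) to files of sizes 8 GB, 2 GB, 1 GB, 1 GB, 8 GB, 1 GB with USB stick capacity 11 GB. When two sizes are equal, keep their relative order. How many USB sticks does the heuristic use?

Sorted descending: 8, 8, 2, 1, 1, 1.
  8 → USB stick 1 (new)  [load 8/11]
  8 → USB stick 2 (new)  [load 8/11]
  2 → USB stick 1  [load 10/11]
  1 → USB stick 1  [load 11/11]
  1 → USB stick 2  [load 9/11]
  1 → USB stick 2  [load 10/11]
2 USB sticks opened.

2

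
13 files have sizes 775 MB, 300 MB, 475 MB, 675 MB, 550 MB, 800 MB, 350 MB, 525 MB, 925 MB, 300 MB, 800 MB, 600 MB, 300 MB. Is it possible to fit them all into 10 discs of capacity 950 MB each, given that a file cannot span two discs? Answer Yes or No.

A valid assignment using 9 discs:
  disc 1: 925 = 925
  disc 2: 800 = 800
  disc 3: 800 = 800
  disc 4: 775 = 775
  disc 5: 675 = 675
  disc 6: 600 + 350 = 950
  disc 7: 550 + 300 = 850
  disc 8: 525 + 300 = 825
  disc 9: 475 + 300 = 775
That uses only 9 ≤ 10, so 10 discs are enough.

Yes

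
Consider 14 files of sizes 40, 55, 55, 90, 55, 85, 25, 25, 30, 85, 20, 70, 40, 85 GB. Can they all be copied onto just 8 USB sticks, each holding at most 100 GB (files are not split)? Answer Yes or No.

No

Total = 760 GB; ⌈760/100⌉ = 8.
The bound of 8 does not rule out 8, but exhaustive search shows no assignment into 8 USB sticks of capacity 100 GB exists — the minimum is 9.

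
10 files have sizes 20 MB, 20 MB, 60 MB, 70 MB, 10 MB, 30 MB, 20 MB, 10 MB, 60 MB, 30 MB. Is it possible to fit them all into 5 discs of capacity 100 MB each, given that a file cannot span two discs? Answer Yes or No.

A valid assignment using 4 discs:
  disc 1: 70 + 30 = 100
  disc 2: 60 + 30 + 10 = 100
  disc 3: 60 + 20 + 20 = 100
  disc 4: 20 + 10 = 30
That uses only 4 ≤ 5, so 5 discs are enough.

Yes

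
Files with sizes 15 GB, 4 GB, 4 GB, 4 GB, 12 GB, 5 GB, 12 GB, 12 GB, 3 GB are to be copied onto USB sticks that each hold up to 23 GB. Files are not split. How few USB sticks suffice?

4

Total = 15 + 12 + 12 + 12 + 5 + 4 + 4 + 4 + 3 = 71 GB.
Lower bound: ⌈71/23⌉ = 4 USB sticks.
A packing using 4 USB sticks:
  USB stick 1: 15 + 5 + 3 = 23
  USB stick 2: 12 + 4 + 4 = 20
  USB stick 3: 12 + 4 = 16
  USB stick 4: 12 = 12
This matches the lower bound, so 4 is optimal.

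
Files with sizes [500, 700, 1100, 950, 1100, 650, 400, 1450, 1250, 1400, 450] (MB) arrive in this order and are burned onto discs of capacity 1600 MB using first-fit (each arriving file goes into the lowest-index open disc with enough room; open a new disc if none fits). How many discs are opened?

7

  500 → disc 1 (new)  [load 500/1600]
  700 → disc 1  [load 1200/1600]
  1100 → disc 2 (new)  [load 1100/1600]
  950 → disc 3 (new)  [load 950/1600]
  1100 → disc 4 (new)  [load 1100/1600]
  650 → disc 3  [load 1600/1600]
  400 → disc 1  [load 1600/1600]
  1450 → disc 5 (new)  [load 1450/1600]
  1250 → disc 6 (new)  [load 1250/1600]
  1400 → disc 7 (new)  [load 1400/1600]
  450 → disc 2  [load 1550/1600]
7 discs opened.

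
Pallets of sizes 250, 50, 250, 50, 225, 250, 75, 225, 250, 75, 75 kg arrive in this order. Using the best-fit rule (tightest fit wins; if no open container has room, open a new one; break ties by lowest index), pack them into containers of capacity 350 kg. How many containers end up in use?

  250 → container 1 (new)  [load 250/350]
  50 → container 1  [load 300/350]
  250 → container 2 (new)  [load 250/350]
  50 → container 1  [load 350/350]
  225 → container 3 (new)  [load 225/350]
  250 → container 4 (new)  [load 250/350]
  75 → container 2  [load 325/350]
  225 → container 5 (new)  [load 225/350]
  250 → container 6 (new)  [load 250/350]
  75 → container 4  [load 325/350]
  75 → container 6  [load 325/350]
6 containers opened.

6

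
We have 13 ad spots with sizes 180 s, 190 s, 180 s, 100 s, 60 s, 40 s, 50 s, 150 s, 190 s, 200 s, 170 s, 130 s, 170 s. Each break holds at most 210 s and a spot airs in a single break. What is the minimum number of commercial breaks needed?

Total = 200 + 190 + 190 + 180 + 180 + 170 + 170 + 150 + 130 + 100 + 60 + 50 + 40 = 1810 s.
Lower bound: ⌈1810/210⌉ = 9 commercial breaks.
A packing using 10 commercial breaks:
  break 1: 200 = 200
  break 2: 190 = 190
  break 3: 190 = 190
  break 4: 180 = 180
  break 5: 180 = 180
  break 6: 170 + 40 = 210
  break 7: 170 = 170
  break 8: 150 + 60 = 210
  break 9: 130 + 50 = 180
  break 10: 100 = 100
No arrangement into 9 commercial breaks stays within capacity, so 10 is optimal.

10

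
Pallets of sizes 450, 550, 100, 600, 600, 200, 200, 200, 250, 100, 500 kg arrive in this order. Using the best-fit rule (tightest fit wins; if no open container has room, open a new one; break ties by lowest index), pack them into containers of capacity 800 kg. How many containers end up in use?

5

  450 → container 1 (new)  [load 450/800]
  550 → container 2 (new)  [load 550/800]
  100 → container 2  [load 650/800]
  600 → container 3 (new)  [load 600/800]
  600 → container 4 (new)  [load 600/800]
  200 → container 3  [load 800/800]
  200 → container 4  [load 800/800]
  200 → container 1  [load 650/800]
  250 → container 5 (new)  [load 250/800]
  100 → container 1  [load 750/800]
  500 → container 5  [load 750/800]
5 containers opened.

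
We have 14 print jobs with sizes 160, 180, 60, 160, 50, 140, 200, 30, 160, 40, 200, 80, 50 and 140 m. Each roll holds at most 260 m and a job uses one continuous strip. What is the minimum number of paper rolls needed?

8

Total = 200 + 200 + 180 + 160 + 160 + 160 + 140 + 140 + 80 + 60 + 50 + 50 + 40 + 30 = 1650 m.
Lower bound: ⌈1650/260⌉ = 7 paper rolls.
Also, 8 print jobs each exceed 130 m, and no two of those can share a roll, so at least 8 paper rolls are needed.
A packing using 8 paper rolls:
  roll 1: 200 + 60 = 260
  roll 2: 200 + 50 = 250
  roll 3: 180 + 80 = 260
  roll 4: 160 + 50 + 40 = 250
  roll 5: 160 + 30 = 190
  roll 6: 160 = 160
  roll 7: 140 = 140
  roll 8: 140 = 140
This matches the lower bound, so 8 is optimal.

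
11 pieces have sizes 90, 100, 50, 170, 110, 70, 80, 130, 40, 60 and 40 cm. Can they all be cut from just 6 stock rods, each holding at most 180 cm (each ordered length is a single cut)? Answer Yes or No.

A valid assignment using 6 stock rods:
  stock rod 1: 170 = 170
  stock rod 2: 130 + 50 = 180
  stock rod 3: 110 + 70 = 180
  stock rod 4: 100 + 80 = 180
  stock rod 5: 90 + 60 = 150
  stock rod 6: 40 + 40 = 80
Every load is within 180 cm, so 6 stock rods suffice.

Yes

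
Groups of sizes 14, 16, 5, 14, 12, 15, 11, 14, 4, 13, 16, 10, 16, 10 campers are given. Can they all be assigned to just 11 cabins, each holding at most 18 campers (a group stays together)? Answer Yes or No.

Total = 170 campers; ⌈170/18⌉ = 10.
12 groups each exceed half the capacity and cannot share a cabin, forcing at least 12 cabins.
At least 12 cabins are required, but only 11 are allowed.

No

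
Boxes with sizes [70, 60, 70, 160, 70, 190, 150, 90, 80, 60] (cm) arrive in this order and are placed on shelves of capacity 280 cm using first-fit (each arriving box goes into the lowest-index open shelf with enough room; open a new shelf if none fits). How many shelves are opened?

  70 → shelf 1 (new)  [load 70/280]
  60 → shelf 1  [load 130/280]
  70 → shelf 1  [load 200/280]
  160 → shelf 2 (new)  [load 160/280]
  70 → shelf 1  [load 270/280]
  190 → shelf 3 (new)  [load 190/280]
  150 → shelf 4 (new)  [load 150/280]
  90 → shelf 2  [load 250/280]
  80 → shelf 3  [load 270/280]
  60 → shelf 4  [load 210/280]
4 shelves opened.

4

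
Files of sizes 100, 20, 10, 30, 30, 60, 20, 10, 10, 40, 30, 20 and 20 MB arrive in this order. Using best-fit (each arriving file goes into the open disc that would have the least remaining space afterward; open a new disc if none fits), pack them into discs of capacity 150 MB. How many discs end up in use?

  100 → disc 1 (new)  [load 100/150]
  20 → disc 1  [load 120/150]
  10 → disc 1  [load 130/150]
  30 → disc 2 (new)  [load 30/150]
  30 → disc 2  [load 60/150]
  60 → disc 2  [load 120/150]
  20 → disc 1  [load 150/150]
  10 → disc 2  [load 130/150]
  10 → disc 2  [load 140/150]
  40 → disc 3 (new)  [load 40/150]
  30 → disc 3  [load 70/150]
  20 → disc 3  [load 90/150]
  20 → disc 3  [load 110/150]
3 discs opened.

3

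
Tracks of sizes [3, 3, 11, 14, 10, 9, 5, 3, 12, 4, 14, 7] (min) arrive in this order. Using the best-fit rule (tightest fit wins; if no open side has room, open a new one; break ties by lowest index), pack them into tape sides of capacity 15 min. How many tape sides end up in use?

  3 → side 1 (new)  [load 3/15]
  3 → side 1  [load 6/15]
  11 → side 2 (new)  [load 11/15]
  14 → side 3 (new)  [load 14/15]
  10 → side 4 (new)  [load 10/15]
  9 → side 1  [load 15/15]
  5 → side 4  [load 15/15]
  3 → side 2  [load 14/15]
  12 → side 5 (new)  [load 12/15]
  4 → side 6 (new)  [load 4/15]
  14 → side 7 (new)  [load 14/15]
  7 → side 6  [load 11/15]
7 tape sides opened.

7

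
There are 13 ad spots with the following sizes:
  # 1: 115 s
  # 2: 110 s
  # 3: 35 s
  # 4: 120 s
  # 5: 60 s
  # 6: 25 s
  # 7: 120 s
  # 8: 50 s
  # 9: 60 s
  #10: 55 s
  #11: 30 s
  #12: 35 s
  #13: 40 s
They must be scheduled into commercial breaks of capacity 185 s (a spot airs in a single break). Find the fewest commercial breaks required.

5

Total = 120 + 120 + 115 + 110 + 60 + 60 + 55 + 50 + 40 + 35 + 35 + 30 + 25 = 855 s.
Lower bound: ⌈855/185⌉ = 5 commercial breaks.
A packing using 5 commercial breaks:
  break 1: 120 + 60 = 180
  break 2: 120 + 60 = 180
  break 3: 115 + 55 = 170
  break 4: 110 + 50 + 25 = 185
  break 5: 40 + 35 + 35 + 30 = 140
This matches the lower bound, so 5 is optimal.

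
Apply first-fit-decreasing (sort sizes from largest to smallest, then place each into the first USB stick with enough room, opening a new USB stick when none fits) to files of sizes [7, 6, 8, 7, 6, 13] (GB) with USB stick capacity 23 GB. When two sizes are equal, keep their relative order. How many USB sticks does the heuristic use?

Sorted descending: 13, 8, 7, 7, 6, 6.
  13 → USB stick 1 (new)  [load 13/23]
  8 → USB stick 1  [load 21/23]
  7 → USB stick 2 (new)  [load 7/23]
  7 → USB stick 2  [load 14/23]
  6 → USB stick 2  [load 20/23]
  6 → USB stick 3 (new)  [load 6/23]
3 USB sticks opened.

3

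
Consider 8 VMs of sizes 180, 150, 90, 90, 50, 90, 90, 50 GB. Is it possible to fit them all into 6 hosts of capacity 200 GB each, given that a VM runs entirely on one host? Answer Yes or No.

A valid assignment using 5 hosts:
  host 1: 180 = 180
  host 2: 150 + 50 = 200
  host 3: 90 + 90 = 180
  host 4: 90 + 90 = 180
  host 5: 50 = 50
That uses only 5 ≤ 6, so 6 hosts are enough.

Yes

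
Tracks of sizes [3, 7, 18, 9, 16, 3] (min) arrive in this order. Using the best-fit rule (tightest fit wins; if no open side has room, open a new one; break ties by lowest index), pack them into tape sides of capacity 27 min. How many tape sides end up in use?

  3 → side 1 (new)  [load 3/27]
  7 → side 1  [load 10/27]
  18 → side 2 (new)  [load 18/27]
  9 → side 2  [load 27/27]
  16 → side 1  [load 26/27]
  3 → side 3 (new)  [load 3/27]
3 tape sides opened.

3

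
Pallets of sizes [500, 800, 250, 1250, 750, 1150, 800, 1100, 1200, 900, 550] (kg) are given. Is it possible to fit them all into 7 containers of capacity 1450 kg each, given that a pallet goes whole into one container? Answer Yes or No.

Total = 9250 kg; ⌈9250/1450⌉ = 7.
8 pallets each exceed half the capacity and cannot share a container, forcing at least 8 containers.
At least 8 containers are required, but only 7 are allowed.

No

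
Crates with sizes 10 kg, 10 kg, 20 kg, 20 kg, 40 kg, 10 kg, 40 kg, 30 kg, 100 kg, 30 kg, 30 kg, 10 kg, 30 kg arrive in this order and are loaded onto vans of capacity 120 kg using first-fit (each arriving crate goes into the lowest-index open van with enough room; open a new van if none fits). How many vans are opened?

  10 → van 1 (new)  [load 10/120]
  10 → van 1  [load 20/120]
  20 → van 1  [load 40/120]
  20 → van 1  [load 60/120]
  40 → van 1  [load 100/120]
  10 → van 1  [load 110/120]
  40 → van 2 (new)  [load 40/120]
  30 → van 2  [load 70/120]
  100 → van 3 (new)  [load 100/120]
  30 → van 2  [load 100/120]
  30 → van 4 (new)  [load 30/120]
  10 → van 1  [load 120/120]
  30 → van 4  [load 60/120]
4 vans opened.

4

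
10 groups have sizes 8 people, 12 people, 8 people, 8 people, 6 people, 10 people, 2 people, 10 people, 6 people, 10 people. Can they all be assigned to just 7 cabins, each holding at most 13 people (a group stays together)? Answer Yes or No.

Total = 80 people; ⌈80/13⌉ = 7.
The bound of 7 does not rule out 7, but exhaustive search shows no assignment into 7 cabins of capacity 13 people exists — the minimum is 8.

No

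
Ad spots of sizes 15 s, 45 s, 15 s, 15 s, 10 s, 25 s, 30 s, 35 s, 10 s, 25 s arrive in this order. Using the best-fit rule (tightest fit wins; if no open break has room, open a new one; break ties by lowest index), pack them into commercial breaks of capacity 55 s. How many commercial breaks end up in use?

5

  15 → break 1 (new)  [load 15/55]
  45 → break 2 (new)  [load 45/55]
  15 → break 1  [load 30/55]
  15 → break 1  [load 45/55]
  10 → break 1  [load 55/55]
  25 → break 3 (new)  [load 25/55]
  30 → break 3  [load 55/55]
  35 → break 4 (new)  [load 35/55]
  10 → break 2  [load 55/55]
  25 → break 5 (new)  [load 25/55]
5 commercial breaks opened.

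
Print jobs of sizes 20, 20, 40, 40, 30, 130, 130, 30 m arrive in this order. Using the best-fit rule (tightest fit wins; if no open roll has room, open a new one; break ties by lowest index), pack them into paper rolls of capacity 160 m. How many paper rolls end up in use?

  20 → roll 1 (new)  [load 20/160]
  20 → roll 1  [load 40/160]
  40 → roll 1  [load 80/160]
  40 → roll 1  [load 120/160]
  30 → roll 1  [load 150/160]
  130 → roll 2 (new)  [load 130/160]
  130 → roll 3 (new)  [load 130/160]
  30 → roll 2  [load 160/160]
3 paper rolls opened.

3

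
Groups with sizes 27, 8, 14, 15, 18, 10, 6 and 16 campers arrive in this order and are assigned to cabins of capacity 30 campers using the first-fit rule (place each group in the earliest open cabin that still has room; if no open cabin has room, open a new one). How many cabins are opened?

  27 → cabin 1 (new)  [load 27/30]
  8 → cabin 2 (new)  [load 8/30]
  14 → cabin 2  [load 22/30]
  15 → cabin 3 (new)  [load 15/30]
  18 → cabin 4 (new)  [load 18/30]
  10 → cabin 3  [load 25/30]
  6 → cabin 2  [load 28/30]
  16 → cabin 5 (new)  [load 16/30]
5 cabins opened.

5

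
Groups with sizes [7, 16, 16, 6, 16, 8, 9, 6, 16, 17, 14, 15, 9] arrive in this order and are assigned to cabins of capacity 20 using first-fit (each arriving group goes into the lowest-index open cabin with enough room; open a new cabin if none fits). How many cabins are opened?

  7 → cabin 1 (new)  [load 7/20]
  16 → cabin 2 (new)  [load 16/20]
  16 → cabin 3 (new)  [load 16/20]
  6 → cabin 1  [load 13/20]
  16 → cabin 4 (new)  [load 16/20]
  8 → cabin 5 (new)  [load 8/20]
  9 → cabin 5  [load 17/20]
  6 → cabin 1  [load 19/20]
  16 → cabin 6 (new)  [load 16/20]
  17 → cabin 7 (new)  [load 17/20]
  14 → cabin 8 (new)  [load 14/20]
  15 → cabin 9 (new)  [load 15/20]
  9 → cabin 10 (new)  [load 9/20]
10 cabins opened.

10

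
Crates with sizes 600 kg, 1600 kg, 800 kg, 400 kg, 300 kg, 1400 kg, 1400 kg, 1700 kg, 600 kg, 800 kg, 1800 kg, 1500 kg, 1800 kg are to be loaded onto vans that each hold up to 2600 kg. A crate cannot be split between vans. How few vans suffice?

7

Total = 1800 + 1800 + 1700 + 1600 + 1500 + 1400 + 1400 + 800 + 800 + 600 + 600 + 400 + 300 = 14700 kg.
Lower bound: ⌈14700/2600⌉ = 6 vans.
Also, 7 crates each exceed 1300 kg, and no two of those can share a van, so at least 7 vans are needed.
A packing using 7 vans:
  van 1: 1800 + 800 = 2600
  van 2: 1800 + 800 = 2600
  van 3: 1700 + 600 + 300 = 2600
  van 4: 1600 + 600 + 400 = 2600
  van 5: 1500 = 1500
  van 6: 1400 = 1400
  van 7: 1400 = 1400
This matches the lower bound, so 7 is optimal.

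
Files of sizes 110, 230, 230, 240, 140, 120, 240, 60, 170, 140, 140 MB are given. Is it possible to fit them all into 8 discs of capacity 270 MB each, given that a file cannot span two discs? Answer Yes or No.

Yes

A valid assignment using 8 discs:
  disc 1: 240 = 240
  disc 2: 240 = 240
  disc 3: 230 = 230
  disc 4: 230 = 230
  disc 5: 170 + 60 = 230
  disc 6: 140 + 120 = 260
  disc 7: 140 + 110 = 250
  disc 8: 140 = 140
Every load is within 270 MB, so 8 discs suffice.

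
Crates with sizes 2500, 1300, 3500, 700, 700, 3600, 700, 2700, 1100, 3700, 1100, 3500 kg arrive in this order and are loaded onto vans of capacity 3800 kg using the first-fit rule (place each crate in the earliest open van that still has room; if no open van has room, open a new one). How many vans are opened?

  2500 → van 1 (new)  [load 2500/3800]
  1300 → van 1  [load 3800/3800]
  3500 → van 2 (new)  [load 3500/3800]
  700 → van 3 (new)  [load 700/3800]
  700 → van 3  [load 1400/3800]
  3600 → van 4 (new)  [load 3600/3800]
  700 → van 3  [load 2100/3800]
  2700 → van 5 (new)  [load 2700/3800]
  1100 → van 3  [load 3200/3800]
  3700 → van 6 (new)  [load 3700/3800]
  1100 → van 5  [load 3800/3800]
  3500 → van 7 (new)  [load 3500/3800]
7 vans opened.

7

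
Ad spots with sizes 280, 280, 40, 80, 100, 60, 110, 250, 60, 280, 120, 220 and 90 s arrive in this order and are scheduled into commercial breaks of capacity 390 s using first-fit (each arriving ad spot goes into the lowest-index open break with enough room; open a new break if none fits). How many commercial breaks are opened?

  280 → break 1 (new)  [load 280/390]
  280 → break 2 (new)  [load 280/390]
  40 → break 1  [load 320/390]
  80 → break 2  [load 360/390]
  100 → break 3 (new)  [load 100/390]
  60 → break 1  [load 380/390]
  110 → break 3  [load 210/390]
  250 → break 4 (new)  [load 250/390]
  60 → break 3  [load 270/390]
  280 → break 5 (new)  [load 280/390]
  120 → break 3  [load 390/390]
  220 → break 6 (new)  [load 220/390]
  90 → break 4  [load 340/390]
6 commercial breaks opened.

6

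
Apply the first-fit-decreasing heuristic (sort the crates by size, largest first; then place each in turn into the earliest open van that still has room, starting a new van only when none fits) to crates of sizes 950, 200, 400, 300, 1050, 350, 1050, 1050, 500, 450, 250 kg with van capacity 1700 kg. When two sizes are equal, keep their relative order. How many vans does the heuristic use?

Sorted descending: 1050, 1050, 1050, 950, 500, 450, 400, 350, 300, 250, 200.
  1050 → van 1 (new)  [load 1050/1700]
  1050 → van 2 (new)  [load 1050/1700]
  1050 → van 3 (new)  [load 1050/1700]
  950 → van 4 (new)  [load 950/1700]
  500 → van 1  [load 1550/1700]
  450 → van 2  [load 1500/1700]
  400 → van 3  [load 1450/1700]
  350 → van 4  [load 1300/1700]
  300 → van 4  [load 1600/1700]
  250 → van 3  [load 1700/1700]
  200 → van 2  [load 1700/1700]
4 vans opened.

4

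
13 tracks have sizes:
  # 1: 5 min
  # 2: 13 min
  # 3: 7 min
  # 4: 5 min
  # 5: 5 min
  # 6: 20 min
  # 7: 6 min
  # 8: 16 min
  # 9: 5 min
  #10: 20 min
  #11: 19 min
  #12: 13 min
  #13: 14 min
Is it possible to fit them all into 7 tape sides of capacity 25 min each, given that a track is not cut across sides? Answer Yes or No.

Yes

A valid assignment using 7 tape sides:
  side 1: 20 + 5 = 25
  side 2: 20 + 5 = 25
  side 3: 19 + 6 = 25
  side 4: 16 + 7 = 23
  side 5: 14 + 5 + 5 = 24
  side 6: 13 = 13
  side 7: 13 = 13
Every load is within 25 min, so 7 tape sides suffice.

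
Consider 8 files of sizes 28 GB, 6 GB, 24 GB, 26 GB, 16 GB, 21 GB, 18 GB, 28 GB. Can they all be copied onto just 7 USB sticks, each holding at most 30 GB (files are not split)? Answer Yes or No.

A valid assignment using 7 USB sticks:
  USB stick 1: 28 = 28
  USB stick 2: 28 = 28
  USB stick 3: 26 = 26
  USB stick 4: 24 + 6 = 30
  USB stick 5: 21 = 21
  USB stick 6: 18 = 18
  USB stick 7: 16 = 16
Every load is within 30 GB, so 7 USB sticks suffice.

Yes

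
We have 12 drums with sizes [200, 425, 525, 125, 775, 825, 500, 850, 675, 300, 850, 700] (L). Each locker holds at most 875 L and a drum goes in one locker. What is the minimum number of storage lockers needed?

Total = 850 + 850 + 825 + 775 + 700 + 675 + 525 + 500 + 425 + 300 + 200 + 125 = 6750 L.
Lower bound: ⌈6750/875⌉ = 8 storage lockers.
A packing using 9 storage lockers:
  locker 1: 850 = 850
  locker 2: 850 = 850
  locker 3: 825 = 825
  locker 4: 775 = 775
  locker 5: 700 + 125 = 825
  locker 6: 675 + 200 = 875
  locker 7: 525 + 300 = 825
  locker 8: 500 = 500
  locker 9: 425 = 425
No arrangement into 8 storage lockers stays within capacity, so 9 is optimal.

9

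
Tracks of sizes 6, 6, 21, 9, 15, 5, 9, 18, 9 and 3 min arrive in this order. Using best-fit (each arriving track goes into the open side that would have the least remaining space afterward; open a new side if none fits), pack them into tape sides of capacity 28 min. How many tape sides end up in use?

  6 → side 1 (new)  [load 6/28]
  6 → side 1  [load 12/28]
  21 → side 2 (new)  [load 21/28]
  9 → side 1  [load 21/28]
  15 → side 3 (new)  [load 15/28]
  5 → side 1  [load 26/28]
  9 → side 3  [load 24/28]
  18 → side 4 (new)  [load 18/28]
  9 → side 4  [load 27/28]
  3 → side 3  [load 27/28]
4 tape sides opened.

4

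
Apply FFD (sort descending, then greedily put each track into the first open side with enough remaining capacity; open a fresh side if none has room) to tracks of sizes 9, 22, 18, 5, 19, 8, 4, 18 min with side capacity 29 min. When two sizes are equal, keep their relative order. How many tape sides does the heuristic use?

4

Sorted descending: 22, 19, 18, 18, 9, 8, 5, 4.
  22 → side 1 (new)  [load 22/29]
  19 → side 2 (new)  [load 19/29]
  18 → side 3 (new)  [load 18/29]
  18 → side 4 (new)  [load 18/29]
  9 → side 2  [load 28/29]
  8 → side 3  [load 26/29]
  5 → side 1  [load 27/29]
  4 → side 4  [load 22/29]
4 tape sides opened.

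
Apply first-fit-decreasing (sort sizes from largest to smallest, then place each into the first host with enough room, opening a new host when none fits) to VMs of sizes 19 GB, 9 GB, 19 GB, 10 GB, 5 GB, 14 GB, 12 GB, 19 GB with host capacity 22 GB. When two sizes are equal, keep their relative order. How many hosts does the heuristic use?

Sorted descending: 19, 19, 19, 14, 12, 10, 9, 5.
  19 → host 1 (new)  [load 19/22]
  19 → host 2 (new)  [load 19/22]
  19 → host 3 (new)  [load 19/22]
  14 → host 4 (new)  [load 14/22]
  12 → host 5 (new)  [load 12/22]
  10 → host 5  [load 22/22]
  9 → host 6 (new)  [load 9/22]
  5 → host 4  [load 19/22]
6 hosts opened.

6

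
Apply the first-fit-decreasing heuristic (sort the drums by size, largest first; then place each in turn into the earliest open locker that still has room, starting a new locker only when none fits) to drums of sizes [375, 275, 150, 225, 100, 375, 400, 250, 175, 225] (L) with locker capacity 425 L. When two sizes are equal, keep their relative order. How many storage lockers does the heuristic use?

7

Sorted descending: 400, 375, 375, 275, 250, 225, 225, 175, 150, 100.
  400 → locker 1 (new)  [load 400/425]
  375 → locker 2 (new)  [load 375/425]
  375 → locker 3 (new)  [load 375/425]
  275 → locker 4 (new)  [load 275/425]
  250 → locker 5 (new)  [load 250/425]
  225 → locker 6 (new)  [load 225/425]
  225 → locker 7 (new)  [load 225/425]
  175 → locker 5  [load 425/425]
  150 → locker 4  [load 425/425]
  100 → locker 6  [load 325/425]
7 storage lockers opened.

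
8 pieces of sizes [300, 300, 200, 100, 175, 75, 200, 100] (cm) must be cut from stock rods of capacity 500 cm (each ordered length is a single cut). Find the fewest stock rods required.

3

Total = 300 + 300 + 200 + 200 + 175 + 100 + 100 + 75 = 1450 cm.
Lower bound: ⌈1450/500⌉ = 3 stock rods.
A packing using 3 stock rods:
  stock rod 1: 300 + 200 = 500
  stock rod 2: 300 + 200 = 500
  stock rod 3: 175 + 100 + 100 + 75 = 450
This matches the lower bound, so 3 is optimal.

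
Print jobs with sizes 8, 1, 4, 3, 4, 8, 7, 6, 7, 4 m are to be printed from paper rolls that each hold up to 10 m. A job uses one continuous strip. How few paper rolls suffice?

Total = 8 + 8 + 7 + 7 + 6 + 4 + 4 + 4 + 3 + 1 = 52 m.
Lower bound: ⌈52/10⌉ = 6 paper rolls.
A packing using 6 paper rolls:
  roll 1: 8 + 1 = 9
  roll 2: 8 = 8
  roll 3: 7 + 3 = 10
  roll 4: 7 = 7
  roll 5: 6 + 4 = 10
  roll 6: 4 + 4 = 8
This matches the lower bound, so 6 is optimal.

6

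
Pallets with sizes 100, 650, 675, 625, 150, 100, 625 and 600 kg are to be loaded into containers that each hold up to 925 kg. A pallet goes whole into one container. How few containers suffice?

Total = 675 + 650 + 625 + 625 + 600 + 150 + 100 + 100 = 3525 kg.
Lower bound: ⌈3525/925⌉ = 4 containers.
Also, 5 pallets each exceed 925/2 kg, and no two of those can share a container, so at least 5 containers are needed.
A packing using 5 containers:
  container 1: 675 + 150 + 100 = 925
  container 2: 650 + 100 = 750
  container 3: 625 = 625
  container 4: 625 = 625
  container 5: 600 = 600
This matches the lower bound, so 5 is optimal.

5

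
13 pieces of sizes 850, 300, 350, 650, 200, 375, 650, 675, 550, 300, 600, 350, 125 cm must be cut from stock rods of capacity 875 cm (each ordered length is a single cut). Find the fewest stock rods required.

8

Total = 850 + 675 + 650 + 650 + 600 + 550 + 375 + 350 + 350 + 300 + 300 + 200 + 125 = 5975 cm.
Lower bound: ⌈5975/875⌉ = 7 stock rods.
A packing using 8 stock rods:
  stock rod 1: 850 = 850
  stock rod 2: 675 + 200 = 875
  stock rod 3: 650 + 125 = 775
  stock rod 4: 650 = 650
  stock rod 5: 600 = 600
  stock rod 6: 550 + 300 = 850
  stock rod 7: 375 + 350 = 725
  stock rod 8: 350 + 300 = 650
No arrangement into 7 stock rods stays within capacity, so 8 is optimal.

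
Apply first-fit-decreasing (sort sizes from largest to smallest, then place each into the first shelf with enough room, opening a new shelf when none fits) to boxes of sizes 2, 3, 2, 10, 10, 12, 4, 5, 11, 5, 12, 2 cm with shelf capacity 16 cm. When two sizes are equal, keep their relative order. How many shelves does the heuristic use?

Sorted descending: 12, 12, 11, 10, 10, 5, 5, 4, 3, 2, 2, 2.
  12 → shelf 1 (new)  [load 12/16]
  12 → shelf 2 (new)  [load 12/16]
  11 → shelf 3 (new)  [load 11/16]
  10 → shelf 4 (new)  [load 10/16]
  10 → shelf 5 (new)  [load 10/16]
  5 → shelf 3  [load 16/16]
  5 → shelf 4  [load 15/16]
  4 → shelf 1  [load 16/16]
  3 → shelf 2  [load 15/16]
  2 → shelf 5  [load 12/16]
  2 → shelf 5  [load 14/16]
  2 → shelf 5  [load 16/16]
5 shelves opened.

5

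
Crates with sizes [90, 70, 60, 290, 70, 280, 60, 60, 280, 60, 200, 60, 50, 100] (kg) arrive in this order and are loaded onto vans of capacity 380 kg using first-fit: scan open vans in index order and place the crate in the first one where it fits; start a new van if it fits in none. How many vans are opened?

  90 → van 1 (new)  [load 90/380]
  70 → van 1  [load 160/380]
  60 → van 1  [load 220/380]
  290 → van 2 (new)  [load 290/380]
  70 → van 1  [load 290/380]
  280 → van 3 (new)  [load 280/380]
  60 → van 1  [load 350/380]
  60 → van 2  [load 350/380]
  280 → van 4 (new)  [load 280/380]
  60 → van 3  [load 340/380]
  200 → van 5 (new)  [load 200/380]
  60 → van 4  [load 340/380]
  50 → van 5  [load 250/380]
  100 → van 5  [load 350/380]
5 vans opened.

5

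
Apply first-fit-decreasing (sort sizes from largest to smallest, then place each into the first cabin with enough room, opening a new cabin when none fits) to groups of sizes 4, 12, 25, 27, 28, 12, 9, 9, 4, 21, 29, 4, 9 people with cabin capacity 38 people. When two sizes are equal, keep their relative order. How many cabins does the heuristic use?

Sorted descending: 29, 28, 27, 25, 21, 12, 12, 9, 9, 9, 4, 4, 4.
  29 → cabin 1 (new)  [load 29/38]
  28 → cabin 2 (new)  [load 28/38]
  27 → cabin 3 (new)  [load 27/38]
  25 → cabin 4 (new)  [load 25/38]
  21 → cabin 5 (new)  [load 21/38]
  12 → cabin 4  [load 37/38]
  12 → cabin 5  [load 33/38]
  9 → cabin 1  [load 38/38]
  9 → cabin 2  [load 37/38]
  9 → cabin 3  [load 36/38]
  4 → cabin 5  [load 37/38]
  4 → cabin 6 (new)  [load 4/38]
  4 → cabin 6  [load 8/38]
6 cabins opened.

6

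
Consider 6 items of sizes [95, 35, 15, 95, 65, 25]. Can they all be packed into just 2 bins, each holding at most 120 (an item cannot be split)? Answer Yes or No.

No

Total = 330; ⌈330/120⌉ = 3.
At least 3 bins are required, but only 2 are allowed.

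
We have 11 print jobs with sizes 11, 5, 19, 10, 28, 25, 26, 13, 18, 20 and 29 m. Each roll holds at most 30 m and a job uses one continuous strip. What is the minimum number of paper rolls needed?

8

Total = 29 + 28 + 26 + 25 + 20 + 19 + 18 + 13 + 11 + 10 + 5 = 204 m.
Lower bound: ⌈204/30⌉ = 7 paper rolls.
A packing using 8 paper rolls:
  roll 1: 29 = 29
  roll 2: 28 = 28
  roll 3: 26 = 26
  roll 4: 25 + 5 = 30
  roll 5: 20 + 10 = 30
  roll 6: 19 + 11 = 30
  roll 7: 18 = 18
  roll 8: 13 = 13
No arrangement into 7 paper rolls stays within capacity, so 8 is optimal.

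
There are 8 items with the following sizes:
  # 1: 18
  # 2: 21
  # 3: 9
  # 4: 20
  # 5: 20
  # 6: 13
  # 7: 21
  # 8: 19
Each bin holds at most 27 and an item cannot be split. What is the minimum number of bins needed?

7

Total = 21 + 21 + 20 + 20 + 19 + 18 + 13 + 9 = 141.
Lower bound: ⌈141/27⌉ = 6 bins.
A packing using 7 bins:
  bin 1: 21 = 21
  bin 2: 21 = 21
  bin 3: 20 = 20
  bin 4: 20 = 20
  bin 5: 19 = 19
  bin 6: 18 + 9 = 27
  bin 7: 13 = 13
No arrangement into 6 bins stays within capacity, so 7 is optimal.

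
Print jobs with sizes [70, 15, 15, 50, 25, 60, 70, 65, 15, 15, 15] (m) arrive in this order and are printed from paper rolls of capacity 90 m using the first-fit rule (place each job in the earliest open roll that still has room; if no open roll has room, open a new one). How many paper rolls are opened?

  70 → roll 1 (new)  [load 70/90]
  15 → roll 1  [load 85/90]
  15 → roll 2 (new)  [load 15/90]
  50 → roll 2  [load 65/90]
  25 → roll 2  [load 90/90]
  60 → roll 3 (new)  [load 60/90]
  70 → roll 4 (new)  [load 70/90]
  65 → roll 5 (new)  [load 65/90]
  15 → roll 3  [load 75/90]
  15 → roll 3  [load 90/90]
  15 → roll 4  [load 85/90]
5 paper rolls opened.

5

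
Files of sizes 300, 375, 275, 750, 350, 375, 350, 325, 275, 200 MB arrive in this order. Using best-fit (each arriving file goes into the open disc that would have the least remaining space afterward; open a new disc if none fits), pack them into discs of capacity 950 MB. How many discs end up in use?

  300 → disc 1 (new)  [load 300/950]
  375 → disc 1  [load 675/950]
  275 → disc 1  [load 950/950]
  750 → disc 2 (new)  [load 750/950]
  350 → disc 3 (new)  [load 350/950]
  375 → disc 3  [load 725/950]
  350 → disc 4 (new)  [load 350/950]
  325 → disc 4  [load 675/950]
  275 → disc 4  [load 950/950]
  200 → disc 2  [load 950/950]
4 discs opened.

4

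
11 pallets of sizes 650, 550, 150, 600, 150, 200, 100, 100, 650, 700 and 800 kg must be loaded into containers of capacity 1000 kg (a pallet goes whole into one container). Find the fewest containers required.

Total = 800 + 700 + 650 + 650 + 600 + 550 + 200 + 150 + 150 + 100 + 100 = 4650 kg.
Lower bound: ⌈4650/1000⌉ = 5 containers.
Also, 6 pallets each exceed 500 kg, and no two of those can share a container, so at least 6 containers are needed.
A packing using 6 containers:
  container 1: 800 + 200 = 1000
  container 2: 700 + 150 + 150 = 1000
  container 3: 650 + 100 + 100 = 850
  container 4: 650 = 650
  container 5: 600 = 600
  container 6: 550 = 550
This matches the lower bound, so 6 is optimal.

6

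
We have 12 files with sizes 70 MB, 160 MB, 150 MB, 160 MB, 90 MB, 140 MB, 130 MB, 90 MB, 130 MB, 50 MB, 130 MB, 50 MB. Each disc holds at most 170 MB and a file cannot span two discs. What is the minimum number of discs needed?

Total = 160 + 160 + 150 + 140 + 130 + 130 + 130 + 90 + 90 + 70 + 50 + 50 = 1350 MB.
Lower bound: ⌈1350/170⌉ = 8 discs.
Also, 9 files each exceed 85 MB, and no two of those can share a disc, so at least 9 discs are needed.
A packing using 10 discs:
  disc 1: 160 = 160
  disc 2: 160 = 160
  disc 3: 150 = 150
  disc 4: 140 = 140
  disc 5: 130 = 130
  disc 6: 130 = 130
  disc 7: 130 = 130
  disc 8: 90 + 70 = 160
  disc 9: 90 + 50 = 140
  disc 10: 50 = 50
No arrangement into 9 discs stays within capacity, so 10 is optimal.

10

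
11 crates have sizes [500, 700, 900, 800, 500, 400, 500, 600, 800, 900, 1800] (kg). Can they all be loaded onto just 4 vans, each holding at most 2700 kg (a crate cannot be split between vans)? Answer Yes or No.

Yes

A valid assignment using 4 vans:
  van 1: 1800 + 900 = 2700
  van 2: 900 + 800 + 800 = 2500
  van 3: 700 + 600 + 500 + 500 + 400 = 2700
  van 4: 500 = 500
Every load is within 2700 kg, so 4 vans suffice.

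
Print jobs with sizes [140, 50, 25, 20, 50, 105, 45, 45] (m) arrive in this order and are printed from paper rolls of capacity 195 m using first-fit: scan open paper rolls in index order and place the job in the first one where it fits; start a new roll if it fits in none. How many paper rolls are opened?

3

  140 → roll 1 (new)  [load 140/195]
  50 → roll 1  [load 190/195]
  25 → roll 2 (new)  [load 25/195]
  20 → roll 2  [load 45/195]
  50 → roll 2  [load 95/195]
  105 → roll 3 (new)  [load 105/195]
  45 → roll 2  [load 140/195]
  45 → roll 2  [load 185/195]
3 paper rolls opened.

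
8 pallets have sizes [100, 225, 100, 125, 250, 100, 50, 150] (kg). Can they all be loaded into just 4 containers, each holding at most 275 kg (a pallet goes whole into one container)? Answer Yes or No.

Total = 1100 kg; ⌈1100/275⌉ = 4.
The bound of 4 does not rule out 4, but exhaustive search shows no assignment into 4 containers of capacity 275 kg exists — the minimum is 5.

No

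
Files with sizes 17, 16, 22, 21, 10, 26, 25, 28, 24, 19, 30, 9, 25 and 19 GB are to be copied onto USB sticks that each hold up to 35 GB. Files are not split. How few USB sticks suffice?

Total = 30 + 28 + 26 + 25 + 25 + 24 + 22 + 21 + 19 + 19 + 17 + 16 + 10 + 9 = 291 GB.
Lower bound: ⌈291/35⌉ = 9 USB sticks.
Also, 10 files each exceed 35/2 GB, and no two of those can share a USB stick, so at least 10 USB sticks are needed.
A packing using 11 USB sticks:
  USB stick 1: 30 = 30
  USB stick 2: 28 = 28
  USB stick 3: 26 + 9 = 35
  USB stick 4: 25 + 10 = 35
  USB stick 5: 25 = 25
  USB stick 6: 24 = 24
  USB stick 7: 22 = 22
  USB stick 8: 21 = 21
  USB stick 9: 19 + 16 = 35
  USB stick 10: 19 = 19
  USB stick 11: 17 = 17
No arrangement into 10 USB sticks stays within capacity, so 11 is optimal.

11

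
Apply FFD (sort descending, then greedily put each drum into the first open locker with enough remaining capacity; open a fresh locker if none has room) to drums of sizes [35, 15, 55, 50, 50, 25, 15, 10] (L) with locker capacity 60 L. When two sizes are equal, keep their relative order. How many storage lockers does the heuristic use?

5

Sorted descending: 55, 50, 50, 35, 25, 15, 15, 10.
  55 → locker 1 (new)  [load 55/60]
  50 → locker 2 (new)  [load 50/60]
  50 → locker 3 (new)  [load 50/60]
  35 → locker 4 (new)  [load 35/60]
  25 → locker 4  [load 60/60]
  15 → locker 5 (new)  [load 15/60]
  15 → locker 5  [load 30/60]
  10 → locker 2  [load 60/60]
5 storage lockers opened.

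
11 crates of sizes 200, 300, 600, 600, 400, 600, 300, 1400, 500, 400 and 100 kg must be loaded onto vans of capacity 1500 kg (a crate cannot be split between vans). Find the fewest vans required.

4

Total = 1400 + 600 + 600 + 600 + 500 + 400 + 400 + 300 + 300 + 200 + 100 = 5400 kg.
Lower bound: ⌈5400/1500⌉ = 4 vans.
A packing using 4 vans:
  van 1: 1400 + 100 = 1500
  van 2: 600 + 600 + 300 = 1500
  van 3: 600 + 500 + 400 = 1500
  van 4: 400 + 300 + 200 = 900
This matches the lower bound, so 4 is optimal.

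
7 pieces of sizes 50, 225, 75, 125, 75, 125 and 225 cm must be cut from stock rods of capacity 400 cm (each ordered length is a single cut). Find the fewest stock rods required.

Total = 225 + 225 + 125 + 125 + 75 + 75 + 50 = 900 cm.
Lower bound: ⌈900/400⌉ = 3 stock rods.
A packing using 3 stock rods:
  stock rod 1: 225 + 125 + 50 = 400
  stock rod 2: 225 + 125 = 350
  stock rod 3: 75 + 75 = 150
This matches the lower bound, so 3 is optimal.

3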